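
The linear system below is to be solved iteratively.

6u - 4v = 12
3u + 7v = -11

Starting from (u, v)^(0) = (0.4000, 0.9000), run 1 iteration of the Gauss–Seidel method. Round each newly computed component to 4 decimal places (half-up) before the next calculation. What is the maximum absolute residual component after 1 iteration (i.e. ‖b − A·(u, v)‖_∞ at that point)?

14.3428

Iteration 1:
  u = (12 - (-4)·0.9000) / (6) = 2.6000
  v = (-11 - (3)·2.6000) / (7) = -2.6857
Residual b − A·x = (-14.3428, -0.0001); ∞-norm = 14.3428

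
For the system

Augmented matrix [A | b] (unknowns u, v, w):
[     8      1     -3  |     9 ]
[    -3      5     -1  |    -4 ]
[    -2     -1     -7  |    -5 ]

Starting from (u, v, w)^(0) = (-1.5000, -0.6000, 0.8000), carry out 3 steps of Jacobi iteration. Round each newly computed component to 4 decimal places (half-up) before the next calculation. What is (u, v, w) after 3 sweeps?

(1.2714, 0.3681, 0.1568)

Iteration 1:
  u = (9 - (1)·-0.6000 - (-3)·0.8000) / (8) = 1.5000
  v = (-4 - (-3)·-1.5000 - (-1)·0.8000) / (5) = -1.5400
  w = (-5 - (-2)·-1.5000 - (-1)·-0.6000) / (-7) = 1.2286
Iteration 2:
  u = (9 - (1)·-1.5400 - (-3)·1.2286) / (8) = 1.7782
  v = (-4 - (-3)·1.5000 - (-1)·1.2286) / (5) = 0.3457
  w = (-5 - (-2)·1.5000 - (-1)·-1.5400) / (-7) = 0.5057
Iteration 3:
  u = (9 - (1)·0.3457 - (-3)·0.5057) / (8) = 1.2714
  v = (-4 - (-3)·1.7782 - (-1)·0.5057) / (5) = 0.3681
  w = (-5 - (-2)·1.7782 - (-1)·0.3457) / (-7) = 0.1568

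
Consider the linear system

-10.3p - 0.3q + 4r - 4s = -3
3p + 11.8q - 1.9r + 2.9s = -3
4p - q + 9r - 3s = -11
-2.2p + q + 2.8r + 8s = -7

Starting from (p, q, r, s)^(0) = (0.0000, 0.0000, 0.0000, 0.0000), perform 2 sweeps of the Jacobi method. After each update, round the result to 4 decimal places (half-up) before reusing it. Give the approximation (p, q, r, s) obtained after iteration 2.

Iteration 1:
  p = (-3 - (-0.3)·0.0000 - (4)·0.0000 - (-4)·0.0000) / (-10.3) = 0.2913
  q = (-3 - (3)·0.0000 - (-1.9)·0.0000 - (2.9)·0.0000) / (11.8) = -0.2542
  r = (-11 - (4)·0.0000 - (-1)·0.0000 - (-3)·0.0000) / (9) = -1.2222
  s = (-7 - (-2.2)·0.0000 - (1)·0.0000 - (2.8)·0.0000) / (8) = -0.8750
Iteration 2:
  p = (-3 - (-0.3)·-0.2542 - (4)·-1.2222 - (-4)·-0.8750) / (-10.3) = 0.1638
  q = (-3 - (3)·0.2913 - (-1.9)·-1.2222 - (2.9)·-0.8750) / (11.8) = -0.3100
  r = (-11 - (4)·0.2913 - (-1)·-0.2542 - (-3)·-0.8750) / (9) = -1.6716
  s = (-7 - (-2.2)·0.2913 - (1)·-0.2542 - (2.8)·-1.2222) / (8) = -0.3353

(0.1638, -0.3100, -1.6716, -0.3353)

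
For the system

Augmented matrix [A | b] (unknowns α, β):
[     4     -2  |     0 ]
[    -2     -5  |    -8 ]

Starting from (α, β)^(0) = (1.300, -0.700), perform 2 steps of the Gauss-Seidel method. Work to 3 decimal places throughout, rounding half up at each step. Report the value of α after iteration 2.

Iteration 1:
  α = (0 - (-2)·-0.700) / (4) = -0.350
  β = (-8 - (-2)·-0.350) / (-5) = 1.740
Iteration 2:
  α = (0 - (-2)·1.740) / (4) = 0.870
  β = (-8 - (-2)·0.870) / (-5) = 1.252

0.870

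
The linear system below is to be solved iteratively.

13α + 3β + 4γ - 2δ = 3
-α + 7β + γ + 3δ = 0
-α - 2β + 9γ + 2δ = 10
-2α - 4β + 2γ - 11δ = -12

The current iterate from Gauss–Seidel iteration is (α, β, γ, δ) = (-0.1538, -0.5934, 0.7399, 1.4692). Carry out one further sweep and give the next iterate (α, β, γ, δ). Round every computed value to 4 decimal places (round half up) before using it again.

One sweep:
  α = (3 - (3)·-0.5934 - (4)·0.7399 - (-2)·1.4692) / (13) = 0.3661
  β = (0 - (-1)·0.3661 - (1)·0.7399 - (3)·1.4692) / (7) = -0.6831
  γ = (10 - (-1)·0.3661 - (-2)·-0.6831 - (2)·1.4692) / (9) = 0.6735
  δ = (-12 - (-2)·0.3661 - (-4)·-0.6831 - (2)·0.6735) / (-11) = 1.3952

(0.3661, -0.6831, 0.6735, 1.3952)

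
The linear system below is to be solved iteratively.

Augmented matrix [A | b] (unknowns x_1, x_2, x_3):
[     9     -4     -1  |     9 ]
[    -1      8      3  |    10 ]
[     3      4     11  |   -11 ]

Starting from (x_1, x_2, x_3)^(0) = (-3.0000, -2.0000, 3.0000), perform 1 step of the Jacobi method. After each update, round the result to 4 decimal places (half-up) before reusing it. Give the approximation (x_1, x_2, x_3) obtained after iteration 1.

(0.4444, -0.2500, 0.5455)

Iteration 1:
  x_1 = (9 - (-4)·-2.0000 - (-1)·3.0000) / (9) = 0.4444
  x_2 = (10 - (-1)·-3.0000 - (3)·3.0000) / (8) = -0.2500
  x_3 = (-11 - (3)·-3.0000 - (4)·-2.0000) / (11) = 0.5455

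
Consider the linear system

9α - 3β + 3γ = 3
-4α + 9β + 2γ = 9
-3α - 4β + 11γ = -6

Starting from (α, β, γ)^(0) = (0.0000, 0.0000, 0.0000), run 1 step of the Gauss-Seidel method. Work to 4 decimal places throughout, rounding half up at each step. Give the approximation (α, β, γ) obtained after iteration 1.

(0.3333, 1.1481, -0.0371)

Iteration 1:
  α = (3 - (-3)·0.0000 - (3)·0.0000) / (9) = 0.3333
  β = (9 - (-4)·0.3333 - (2)·0.0000) / (9) = 1.1481
  γ = (-6 - (-3)·0.3333 - (-4)·1.1481) / (11) = -0.0371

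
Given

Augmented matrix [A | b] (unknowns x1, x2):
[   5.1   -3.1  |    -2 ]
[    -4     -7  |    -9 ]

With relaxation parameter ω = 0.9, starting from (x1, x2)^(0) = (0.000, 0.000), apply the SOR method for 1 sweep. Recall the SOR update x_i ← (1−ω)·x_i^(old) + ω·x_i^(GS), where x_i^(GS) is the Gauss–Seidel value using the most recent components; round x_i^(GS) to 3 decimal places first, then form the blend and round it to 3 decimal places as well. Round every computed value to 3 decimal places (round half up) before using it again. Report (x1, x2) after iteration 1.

(-0.353, 1.338)

Iteration 1:
  x1: GS value = (-2 - (-3.1)·0.000) / (5.1) = -0.392;  x1 ← (1−ω)·0.000 + ω·-0.392 = -0.353
  x2: GS value = (-9 - (-4)·-0.353) / (-7) = 1.487;  x2 ← (1−ω)·0.000 + ω·1.487 = 1.338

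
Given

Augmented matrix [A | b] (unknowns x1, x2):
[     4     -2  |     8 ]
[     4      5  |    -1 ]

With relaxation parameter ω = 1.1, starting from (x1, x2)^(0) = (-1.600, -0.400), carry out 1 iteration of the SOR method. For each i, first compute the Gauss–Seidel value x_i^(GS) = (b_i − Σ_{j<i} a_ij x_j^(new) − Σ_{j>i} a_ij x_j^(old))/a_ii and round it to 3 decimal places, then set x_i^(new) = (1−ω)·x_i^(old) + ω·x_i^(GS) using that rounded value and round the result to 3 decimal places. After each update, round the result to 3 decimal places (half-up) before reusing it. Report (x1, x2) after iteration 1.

Iteration 1:
  x1: GS value = (8 - (-2)·-0.400) / (4) = 1.800;  x1 ← (1−ω)·-1.600 + ω·1.800 = 2.140
  x2: GS value = (-1 - (4)·2.140) / (5) = -1.912;  x2 ← (1−ω)·-0.400 + ω·-1.912 = -2.063

(2.140, -2.063)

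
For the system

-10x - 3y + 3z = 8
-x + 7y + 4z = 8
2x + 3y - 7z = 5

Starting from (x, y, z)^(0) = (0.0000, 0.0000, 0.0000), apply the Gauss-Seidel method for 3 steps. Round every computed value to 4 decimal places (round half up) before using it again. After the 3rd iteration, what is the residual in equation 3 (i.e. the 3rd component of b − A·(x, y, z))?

Iteration 1:
  x = (8 - (-3)·0.0000 - (3)·0.0000) / (-10) = -0.8000
  y = (8 - (-1)·-0.8000 - (4)·0.0000) / (7) = 1.0286
  z = (5 - (2)·-0.8000 - (3)·1.0286) / (-7) = -0.5020
Iteration 2:
  x = (8 - (-3)·1.0286 - (3)·-0.5020) / (-10) = -1.2592
  y = (8 - (-1)·-1.2592 - (4)·-0.5020) / (7) = 1.2498
  z = (5 - (2)·-1.2592 - (3)·1.2498) / (-7) = -0.5384
Iteration 3:
  x = (8 - (-3)·1.2498 - (3)·-0.5384) / (-10) = -1.3365
  y = (8 - (-1)·-1.3365 - (4)·-0.5384) / (7) = 1.2596
  z = (5 - (2)·-1.3365 - (3)·1.2596) / (-7) = -0.5563
Residual b − A·x = (0.0827, 0.0715, 0.0001)

0.0001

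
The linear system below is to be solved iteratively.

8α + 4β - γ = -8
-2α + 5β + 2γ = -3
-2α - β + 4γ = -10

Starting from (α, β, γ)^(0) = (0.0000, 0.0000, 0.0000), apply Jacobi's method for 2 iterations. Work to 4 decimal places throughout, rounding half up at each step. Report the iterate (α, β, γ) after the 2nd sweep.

Iteration 1:
  α = (-8 - (4)·0.0000 - (-1)·0.0000) / (8) = -1.0000
  β = (-3 - (-2)·0.0000 - (2)·0.0000) / (5) = -0.6000
  γ = (-10 - (-2)·0.0000 - (-1)·0.0000) / (4) = -2.5000
Iteration 2:
  α = (-8 - (4)·-0.6000 - (-1)·-2.5000) / (8) = -1.0125
  β = (-3 - (-2)·-1.0000 - (2)·-2.5000) / (5) = 0.0000
  γ = (-10 - (-2)·-1.0000 - (-1)·-0.6000) / (4) = -3.1500

(-1.0125, 0.0000, -3.1500)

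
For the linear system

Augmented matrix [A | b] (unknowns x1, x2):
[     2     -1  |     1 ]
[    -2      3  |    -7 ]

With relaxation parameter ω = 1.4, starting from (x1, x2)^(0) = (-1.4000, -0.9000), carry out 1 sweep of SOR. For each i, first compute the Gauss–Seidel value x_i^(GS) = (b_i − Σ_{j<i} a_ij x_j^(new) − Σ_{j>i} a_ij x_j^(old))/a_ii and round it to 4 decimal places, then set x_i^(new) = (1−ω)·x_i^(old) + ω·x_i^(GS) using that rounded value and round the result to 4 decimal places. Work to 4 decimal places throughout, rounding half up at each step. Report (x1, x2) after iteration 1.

(0.6300, -2.3186)

Iteration 1:
  x1: GS value = (1 - (-1)·-0.9000) / (2) = 0.0500;  x1 ← (1−ω)·-1.4000 + ω·0.0500 = 0.6300
  x2: GS value = (-7 - (-2)·0.6300) / (3) = -1.9133;  x2 ← (1−ω)·-0.9000 + ω·-1.9133 = -2.3186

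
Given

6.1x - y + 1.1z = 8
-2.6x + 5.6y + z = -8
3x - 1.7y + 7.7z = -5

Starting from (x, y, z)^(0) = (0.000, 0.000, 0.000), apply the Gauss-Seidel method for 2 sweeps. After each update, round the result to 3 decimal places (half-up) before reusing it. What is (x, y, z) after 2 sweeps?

(1.419, -0.530, -1.319)

Iteration 1:
  x = (8 - (-1)·0.000 - (1.1)·0.000) / (6.1) = 1.311
  y = (-8 - (-2.6)·1.311 - (1)·0.000) / (5.6) = -0.820
  z = (-5 - (3)·1.311 - (-1.7)·-0.820) / (7.7) = -1.341
Iteration 2:
  x = (8 - (-1)·-0.820 - (1.1)·-1.341) / (6.1) = 1.419
  y = (-8 - (-2.6)·1.419 - (1)·-1.341) / (5.6) = -0.530
  z = (-5 - (3)·1.419 - (-1.7)·-0.530) / (7.7) = -1.319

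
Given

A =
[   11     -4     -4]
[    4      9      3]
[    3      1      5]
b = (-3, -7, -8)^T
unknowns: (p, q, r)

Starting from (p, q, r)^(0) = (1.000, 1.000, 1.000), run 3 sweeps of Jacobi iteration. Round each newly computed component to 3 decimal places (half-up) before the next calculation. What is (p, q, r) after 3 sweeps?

Iteration 1:
  p = (-3 - (-4)·1.000 - (-4)·1.000) / (11) = 0.455
  q = (-7 - (4)·1.000 - (3)·1.000) / (9) = -1.556
  r = (-8 - (3)·1.000 - (1)·1.000) / (5) = -2.400
Iteration 2:
  p = (-3 - (-4)·-1.556 - (-4)·-2.400) / (11) = -1.711
  q = (-7 - (4)·0.455 - (3)·-2.400) / (9) = -0.180
  r = (-8 - (3)·0.455 - (1)·-1.556) / (5) = -1.562
Iteration 3:
  p = (-3 - (-4)·-0.180 - (-4)·-1.562) / (11) = -0.906
  q = (-7 - (4)·-1.711 - (3)·-1.562) / (9) = 0.503
  r = (-8 - (3)·-1.711 - (1)·-0.180) / (5) = -0.537

(-0.906, 0.503, -0.537)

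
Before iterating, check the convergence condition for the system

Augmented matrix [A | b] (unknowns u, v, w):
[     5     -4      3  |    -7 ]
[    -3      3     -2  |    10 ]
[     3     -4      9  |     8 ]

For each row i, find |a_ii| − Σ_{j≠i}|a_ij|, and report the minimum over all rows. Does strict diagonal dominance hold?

row 1: |5| − (4+3) = -2
row 2: |3| − (3+2) = -2
row 3: |9| − (3+4) = 2
minimum over rows = -2 → not strictly diagonally dominant

-2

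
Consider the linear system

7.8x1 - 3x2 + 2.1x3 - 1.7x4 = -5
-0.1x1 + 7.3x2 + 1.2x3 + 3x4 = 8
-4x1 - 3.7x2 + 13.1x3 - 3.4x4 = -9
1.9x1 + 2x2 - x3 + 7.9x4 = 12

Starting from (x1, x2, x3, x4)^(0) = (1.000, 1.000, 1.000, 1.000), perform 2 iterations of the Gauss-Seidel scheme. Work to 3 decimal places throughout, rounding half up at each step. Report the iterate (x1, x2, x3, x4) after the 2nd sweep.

Iteration 1:
  x1 = (-5 - (-3)·1.000 - (2.1)·1.000 - (-1.7)·1.000) / (7.8) = -0.308
  x2 = (8 - (-0.1)·-0.308 - (1.2)·1.000 - (3)·1.000) / (7.3) = 0.516
  x3 = (-9 - (-4)·-0.308 - (-3.7)·0.516 - (-3.4)·1.000) / (13.1) = -0.376
  x4 = (12 - (1.9)·-0.308 - (2)·0.516 - (-1)·-0.376) / (7.9) = 1.415
Iteration 2:
  x1 = (-5 - (-3)·0.516 - (2.1)·-0.376 - (-1.7)·1.415) / (7.8) = -0.033
  x2 = (8 - (-0.1)·-0.033 - (1.2)·-0.376 - (3)·1.415) / (7.3) = 0.576
  x3 = (-9 - (-4)·-0.033 - (-3.7)·0.576 - (-3.4)·1.415) / (13.1) = -0.167
  x4 = (12 - (1.9)·-0.033 - (2)·0.576 - (-1)·-0.167) / (7.9) = 1.360

(-0.033, 0.576, -0.167, 1.360)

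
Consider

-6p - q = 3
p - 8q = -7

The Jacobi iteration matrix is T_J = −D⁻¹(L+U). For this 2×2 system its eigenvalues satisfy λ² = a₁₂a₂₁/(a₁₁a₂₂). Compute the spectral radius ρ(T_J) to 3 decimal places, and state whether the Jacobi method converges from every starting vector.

0.144

a₁₂a₂₁/(a₁₁a₂₂) = (-1)·(1) / ((-6)·(-8)) = -0.020833
ρ = √|-0.020833| = √0.020833 = 0.144
ρ < 1, so Jacobi converges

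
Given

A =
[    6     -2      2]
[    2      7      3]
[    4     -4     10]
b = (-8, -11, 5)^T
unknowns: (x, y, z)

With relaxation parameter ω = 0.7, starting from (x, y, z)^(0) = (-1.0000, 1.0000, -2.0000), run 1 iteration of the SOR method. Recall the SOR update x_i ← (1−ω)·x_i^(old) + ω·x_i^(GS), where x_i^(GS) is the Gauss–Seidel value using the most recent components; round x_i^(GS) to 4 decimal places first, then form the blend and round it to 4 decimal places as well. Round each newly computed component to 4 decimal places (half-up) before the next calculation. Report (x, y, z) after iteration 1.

(-0.5333, -0.0933, -0.1268)

Iteration 1:
  x: GS value = (-8 - (-2)·1.0000 - (2)·-2.0000) / (6) = -0.3333;  x ← (1−ω)·-1.0000 + ω·-0.3333 = -0.5333
  y: GS value = (-11 - (2)·-0.5333 - (3)·-2.0000) / (7) = -0.5619;  y ← (1−ω)·1.0000 + ω·-0.5619 = -0.0933
  z: GS value = (5 - (4)·-0.5333 - (-4)·-0.0933) / (10) = 0.6760;  z ← (1−ω)·-2.0000 + ω·0.6760 = -0.1268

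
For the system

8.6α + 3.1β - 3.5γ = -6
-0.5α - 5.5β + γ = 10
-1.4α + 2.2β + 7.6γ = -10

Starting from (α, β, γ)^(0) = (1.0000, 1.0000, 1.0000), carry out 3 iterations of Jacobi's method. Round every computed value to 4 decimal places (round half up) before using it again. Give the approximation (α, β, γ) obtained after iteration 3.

(-0.3513, -1.9289, -0.8522)

Iteration 1:
  α = (-6 - (3.1)·1.0000 - (-3.5)·1.0000) / (8.6) = -0.6512
  β = (10 - (-0.5)·1.0000 - (1)·1.0000) / (-5.5) = -1.7273
  γ = (-10 - (-1.4)·1.0000 - (2.2)·1.0000) / (7.6) = -1.4211
Iteration 2:
  α = (-6 - (3.1)·-1.7273 - (-3.5)·-1.4211) / (8.6) = -0.6534
  β = (10 - (-0.5)·-0.6512 - (1)·-1.4211) / (-5.5) = -2.0174
  γ = (-10 - (-1.4)·-0.6512 - (2.2)·-1.7273) / (7.6) = -0.9357
Iteration 3:
  α = (-6 - (3.1)·-2.0174 - (-3.5)·-0.9357) / (8.6) = -0.3513
  β = (10 - (-0.5)·-0.6534 - (1)·-0.9357) / (-5.5) = -1.9289
  γ = (-10 - (-1.4)·-0.6534 - (2.2)·-2.0174) / (7.6) = -0.8522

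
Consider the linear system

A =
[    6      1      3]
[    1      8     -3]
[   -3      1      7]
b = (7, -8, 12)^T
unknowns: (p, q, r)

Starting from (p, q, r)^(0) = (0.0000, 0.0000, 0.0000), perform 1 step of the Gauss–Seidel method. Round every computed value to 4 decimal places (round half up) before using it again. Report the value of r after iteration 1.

2.3780

Iteration 1:
  p = (7 - (1)·0.0000 - (3)·0.0000) / (6) = 1.1667
  q = (-8 - (1)·1.1667 - (-3)·0.0000) / (8) = -1.1458
  r = (12 - (-3)·1.1667 - (1)·-1.1458) / (7) = 2.3780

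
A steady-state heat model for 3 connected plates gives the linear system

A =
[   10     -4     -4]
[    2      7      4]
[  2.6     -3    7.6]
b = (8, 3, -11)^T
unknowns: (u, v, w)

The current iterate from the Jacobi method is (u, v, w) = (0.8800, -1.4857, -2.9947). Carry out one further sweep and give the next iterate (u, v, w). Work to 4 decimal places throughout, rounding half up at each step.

One sweep:
  u = (8 - (-4)·-1.4857 - (-4)·-2.9947) / (10) = -0.9922
  v = (3 - (2)·0.8800 - (4)·-2.9947) / (7) = 1.8884
  w = (-11 - (2.6)·0.8800 - (-3)·-1.4857) / (7.6) = -2.3349

(-0.9922, 1.8884, -2.3349)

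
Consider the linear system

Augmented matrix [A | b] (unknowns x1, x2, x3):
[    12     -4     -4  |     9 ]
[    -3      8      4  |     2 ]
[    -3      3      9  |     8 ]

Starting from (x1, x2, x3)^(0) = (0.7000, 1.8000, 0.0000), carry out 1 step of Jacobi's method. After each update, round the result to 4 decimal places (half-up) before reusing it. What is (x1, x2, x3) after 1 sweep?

(1.3500, 0.5125, 0.5222)

Iteration 1:
  x1 = (9 - (-4)·1.8000 - (-4)·0.0000) / (12) = 1.3500
  x2 = (2 - (-3)·0.7000 - (4)·0.0000) / (8) = 0.5125
  x3 = (8 - (-3)·0.7000 - (3)·1.8000) / (9) = 0.5222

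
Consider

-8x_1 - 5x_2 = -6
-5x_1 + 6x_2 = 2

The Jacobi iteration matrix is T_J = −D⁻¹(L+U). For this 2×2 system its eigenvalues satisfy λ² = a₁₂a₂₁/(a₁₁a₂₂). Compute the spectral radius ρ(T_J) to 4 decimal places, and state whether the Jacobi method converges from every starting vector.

0.7217

a₁₂a₂₁/(a₁₁a₂₂) = (-5)·(-5) / ((-8)·(6)) = -0.520833
ρ = √|-0.520833| = √0.520833 = 0.7217
ρ < 1, so Jacobi converges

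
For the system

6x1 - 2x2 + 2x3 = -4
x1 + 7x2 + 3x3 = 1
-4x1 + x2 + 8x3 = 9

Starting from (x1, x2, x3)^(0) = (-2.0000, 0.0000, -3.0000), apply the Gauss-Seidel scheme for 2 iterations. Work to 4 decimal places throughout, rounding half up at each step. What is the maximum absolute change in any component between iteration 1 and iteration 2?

Iteration 1:
  x1 = (-4 - (-2)·0.0000 - (2)·-3.0000) / (6) = 0.3333
  x2 = (1 - (1)·0.3333 - (3)·-3.0000) / (7) = 1.3810
  x3 = (9 - (-4)·0.3333 - (1)·1.3810) / (8) = 1.1190
Iteration 2:
  x1 = (-4 - (-2)·1.3810 - (2)·1.1190) / (6) = -0.5793
  x2 = (1 - (1)·-0.5793 - (3)·1.1190) / (7) = -0.2540
  x3 = (9 - (-4)·-0.5793 - (1)·-0.2540) / (8) = 0.8671
Change: (-0.9126, -1.6350, -0.2519) → max |·| = 1.6350

1.6350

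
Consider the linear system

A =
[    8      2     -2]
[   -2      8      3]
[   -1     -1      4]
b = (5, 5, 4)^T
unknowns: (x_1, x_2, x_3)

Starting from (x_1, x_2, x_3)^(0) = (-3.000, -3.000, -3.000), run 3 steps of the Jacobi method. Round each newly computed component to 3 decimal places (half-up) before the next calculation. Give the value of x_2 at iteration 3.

0.160

Iteration 1:
  x_1 = (5 - (2)·-3.000 - (-2)·-3.000) / (8) = 0.625
  x_2 = (5 - (-2)·-3.000 - (3)·-3.000) / (8) = 1.000
  x_3 = (4 - (-1)·-3.000 - (-1)·-3.000) / (4) = -0.500
Iteration 2:
  x_1 = (5 - (2)·1.000 - (-2)·-0.500) / (8) = 0.250
  x_2 = (5 - (-2)·0.625 - (3)·-0.500) / (8) = 0.969
  x_3 = (4 - (-1)·0.625 - (-1)·1.000) / (4) = 1.406
Iteration 3:
  x_1 = (5 - (2)·0.969 - (-2)·1.406) / (8) = 0.734
  x_2 = (5 - (-2)·0.250 - (3)·1.406) / (8) = 0.160
  x_3 = (4 - (-1)·0.250 - (-1)·0.969) / (4) = 1.305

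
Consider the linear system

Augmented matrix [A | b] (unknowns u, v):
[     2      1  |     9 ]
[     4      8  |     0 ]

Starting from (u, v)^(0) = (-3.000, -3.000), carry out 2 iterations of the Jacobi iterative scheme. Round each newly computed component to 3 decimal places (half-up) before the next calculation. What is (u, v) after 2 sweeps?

Iteration 1:
  u = (9 - (1)·-3.000) / (2) = 6.000
  v = (0 - (4)·-3.000) / (8) = 1.500
Iteration 2:
  u = (9 - (1)·1.500) / (2) = 3.750
  v = (0 - (4)·6.000) / (8) = -3.000

(3.750, -3.000)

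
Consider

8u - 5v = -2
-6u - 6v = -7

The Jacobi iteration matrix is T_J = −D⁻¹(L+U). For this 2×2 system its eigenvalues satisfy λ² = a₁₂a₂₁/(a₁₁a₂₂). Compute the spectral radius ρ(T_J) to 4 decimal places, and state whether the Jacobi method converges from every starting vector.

0.7906

a₁₂a₂₁/(a₁₁a₂₂) = (-5)·(-6) / ((8)·(-6)) = -0.625000
ρ = √|-0.625000| = √0.625000 = 0.7906
ρ < 1, so Jacobi converges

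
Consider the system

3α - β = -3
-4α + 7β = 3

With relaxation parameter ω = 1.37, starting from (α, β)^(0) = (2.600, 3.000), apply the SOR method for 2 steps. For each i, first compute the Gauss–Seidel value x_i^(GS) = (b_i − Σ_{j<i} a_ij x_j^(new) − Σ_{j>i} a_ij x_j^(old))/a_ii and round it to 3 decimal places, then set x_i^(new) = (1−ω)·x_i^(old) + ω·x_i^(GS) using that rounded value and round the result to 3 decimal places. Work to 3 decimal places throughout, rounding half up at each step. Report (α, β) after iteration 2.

(-1.596, -0.190)

Iteration 1:
  α: GS value = (-3 - (-1)·3.000) / (3) = 0.000;  α ← (1−ω)·2.600 + ω·0.000 = -0.962
  β: GS value = (3 - (-4)·-0.962) / (7) = -0.121;  β ← (1−ω)·3.000 + ω·-0.121 = -1.276
Iteration 2:
  α: GS value = (-3 - (-1)·-1.276) / (3) = -1.425;  α ← (1−ω)·-0.962 + ω·-1.425 = -1.596
  β: GS value = (3 - (-4)·-1.596) / (7) = -0.483;  β ← (1−ω)·-1.276 + ω·-0.483 = -0.190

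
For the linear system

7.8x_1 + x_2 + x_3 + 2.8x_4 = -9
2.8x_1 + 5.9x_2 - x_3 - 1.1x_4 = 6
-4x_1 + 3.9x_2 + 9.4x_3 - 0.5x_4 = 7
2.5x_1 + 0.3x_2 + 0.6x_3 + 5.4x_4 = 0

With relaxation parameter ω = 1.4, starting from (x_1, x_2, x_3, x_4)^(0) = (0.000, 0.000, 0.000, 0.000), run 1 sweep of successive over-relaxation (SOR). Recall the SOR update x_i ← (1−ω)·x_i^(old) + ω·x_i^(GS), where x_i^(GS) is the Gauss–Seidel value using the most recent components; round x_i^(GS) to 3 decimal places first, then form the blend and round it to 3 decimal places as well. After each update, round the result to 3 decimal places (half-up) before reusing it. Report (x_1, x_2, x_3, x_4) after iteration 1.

Iteration 1:
  x_1: GS value = (-9 - (1)·0.000 - (1)·0.000 - (2.8)·0.000) / (7.8) = -1.154;  x_1 ← (1−ω)·0.000 + ω·-1.154 = -1.616
  x_2: GS value = (6 - (2.8)·-1.616 - (-1)·0.000 - (-1.1)·0.000) / (5.9) = 1.784;  x_2 ← (1−ω)·0.000 + ω·1.784 = 2.498
  x_3: GS value = (7 - (-4)·-1.616 - (3.9)·2.498 - (-0.5)·0.000) / (9.4) = -0.979;  x_3 ← (1−ω)·0.000 + ω·-0.979 = -1.371
  x_4: GS value = (0 - (2.5)·-1.616 - (0.3)·2.498 - (0.6)·-1.371) / (5.4) = 0.762;  x_4 ← (1−ω)·0.000 + ω·0.762 = 1.067

(-1.616, 2.498, -1.371, 1.067)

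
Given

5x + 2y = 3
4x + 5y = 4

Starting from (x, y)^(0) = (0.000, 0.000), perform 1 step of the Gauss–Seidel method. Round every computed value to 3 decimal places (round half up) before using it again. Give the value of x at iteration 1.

0.600

Iteration 1:
  x = (3 - (2)·0.000) / (5) = 0.600
  y = (4 - (4)·0.600) / (5) = 0.320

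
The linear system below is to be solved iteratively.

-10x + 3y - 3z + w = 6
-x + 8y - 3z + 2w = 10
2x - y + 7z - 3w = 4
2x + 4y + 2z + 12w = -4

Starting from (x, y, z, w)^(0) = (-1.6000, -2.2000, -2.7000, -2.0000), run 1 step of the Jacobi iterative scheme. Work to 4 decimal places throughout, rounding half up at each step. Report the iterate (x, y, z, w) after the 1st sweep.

(-0.6500, 0.5375, -0.1429, 1.1167)

Iteration 1:
  x = (6 - (3)·-2.2000 - (-3)·-2.7000 - (1)·-2.0000) / (-10) = -0.6500
  y = (10 - (-1)·-1.6000 - (-3)·-2.7000 - (2)·-2.0000) / (8) = 0.5375
  z = (4 - (2)·-1.6000 - (-1)·-2.2000 - (-3)·-2.0000) / (7) = -0.1429
  w = (-4 - (2)·-1.6000 - (4)·-2.2000 - (2)·-2.7000) / (12) = 1.1167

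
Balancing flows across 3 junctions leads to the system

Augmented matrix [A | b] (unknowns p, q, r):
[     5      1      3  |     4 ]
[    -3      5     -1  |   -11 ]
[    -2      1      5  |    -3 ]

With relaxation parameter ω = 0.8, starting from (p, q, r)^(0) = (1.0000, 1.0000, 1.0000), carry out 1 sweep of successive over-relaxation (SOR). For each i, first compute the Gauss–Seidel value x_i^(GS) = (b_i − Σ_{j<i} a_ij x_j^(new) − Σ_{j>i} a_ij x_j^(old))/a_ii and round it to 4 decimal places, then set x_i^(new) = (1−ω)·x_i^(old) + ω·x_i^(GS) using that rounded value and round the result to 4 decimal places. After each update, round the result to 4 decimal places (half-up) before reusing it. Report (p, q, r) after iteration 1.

(0.2000, -1.3040, -0.0074)

Iteration 1:
  p: GS value = (4 - (1)·1.0000 - (3)·1.0000) / (5) = 0.0000;  p ← (1−ω)·1.0000 + ω·0.0000 = 0.2000
  q: GS value = (-11 - (-3)·0.2000 - (-1)·1.0000) / (5) = -1.8800;  q ← (1−ω)·1.0000 + ω·-1.8800 = -1.3040
  r: GS value = (-3 - (-2)·0.2000 - (1)·-1.3040) / (5) = -0.2592;  r ← (1−ω)·1.0000 + ω·-0.2592 = -0.0074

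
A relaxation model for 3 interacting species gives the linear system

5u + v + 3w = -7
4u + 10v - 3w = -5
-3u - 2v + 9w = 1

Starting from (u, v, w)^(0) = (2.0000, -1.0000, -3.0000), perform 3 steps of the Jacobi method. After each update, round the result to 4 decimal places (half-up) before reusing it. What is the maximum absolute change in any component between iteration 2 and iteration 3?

0.5373

Iteration 1:
  u = (-7 - (1)·-1.0000 - (3)·-3.0000) / (5) = 0.6000
  v = (-5 - (4)·2.0000 - (-3)·-3.0000) / (10) = -2.2000
  w = (1 - (-3)·2.0000 - (-2)·-1.0000) / (9) = 0.5556
Iteration 2:
  u = (-7 - (1)·-2.2000 - (3)·0.5556) / (5) = -1.2934
  v = (-5 - (4)·0.6000 - (-3)·0.5556) / (10) = -0.5733
  w = (1 - (-3)·0.6000 - (-2)·-2.2000) / (9) = -0.1778
Iteration 3:
  u = (-7 - (1)·-0.5733 - (3)·-0.1778) / (5) = -1.1787
  v = (-5 - (4)·-1.2934 - (-3)·-0.1778) / (10) = -0.0360
  w = (1 - (-3)·-1.2934 - (-2)·-0.5733) / (9) = -0.4474
Change: (0.1147, 0.5373, -0.2696) → max |·| = 0.5373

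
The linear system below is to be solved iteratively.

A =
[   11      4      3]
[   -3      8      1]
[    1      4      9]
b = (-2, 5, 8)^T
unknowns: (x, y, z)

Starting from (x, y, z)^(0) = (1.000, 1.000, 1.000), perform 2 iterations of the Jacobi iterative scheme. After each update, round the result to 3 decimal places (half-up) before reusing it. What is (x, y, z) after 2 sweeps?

(-0.591, 0.277, 0.591)

Iteration 1:
  x = (-2 - (4)·1.000 - (3)·1.000) / (11) = -0.818
  y = (5 - (-3)·1.000 - (1)·1.000) / (8) = 0.875
  z = (8 - (1)·1.000 - (4)·1.000) / (9) = 0.333
Iteration 2:
  x = (-2 - (4)·0.875 - (3)·0.333) / (11) = -0.591
  y = (5 - (-3)·-0.818 - (1)·0.333) / (8) = 0.277
  z = (8 - (1)·-0.818 - (4)·0.875) / (9) = 0.591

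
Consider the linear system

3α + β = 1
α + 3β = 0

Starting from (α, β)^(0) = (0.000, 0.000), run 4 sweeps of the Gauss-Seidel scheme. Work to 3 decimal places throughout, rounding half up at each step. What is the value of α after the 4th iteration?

0.375

Iteration 1:
  α = (1 - (1)·0.000) / (3) = 0.333
  β = (0 - (1)·0.333) / (3) = -0.111
Iteration 2:
  α = (1 - (1)·-0.111) / (3) = 0.370
  β = (0 - (1)·0.370) / (3) = -0.123
Iteration 3:
  α = (1 - (1)·-0.123) / (3) = 0.374
  β = (0 - (1)·0.374) / (3) = -0.125
Iteration 4:
  α = (1 - (1)·-0.125) / (3) = 0.375
  β = (0 - (1)·0.375) / (3) = -0.125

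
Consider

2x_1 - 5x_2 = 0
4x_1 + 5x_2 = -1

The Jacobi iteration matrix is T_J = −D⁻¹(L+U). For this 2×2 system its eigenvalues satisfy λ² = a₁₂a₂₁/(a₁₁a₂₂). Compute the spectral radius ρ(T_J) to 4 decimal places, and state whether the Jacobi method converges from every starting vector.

1.4142

a₁₂a₂₁/(a₁₁a₂₂) = (-5)·(4) / ((2)·(5)) = -2.000000
ρ = √|-2.000000| = √2.000000 = 1.4142
ρ > 1, so Jacobi diverges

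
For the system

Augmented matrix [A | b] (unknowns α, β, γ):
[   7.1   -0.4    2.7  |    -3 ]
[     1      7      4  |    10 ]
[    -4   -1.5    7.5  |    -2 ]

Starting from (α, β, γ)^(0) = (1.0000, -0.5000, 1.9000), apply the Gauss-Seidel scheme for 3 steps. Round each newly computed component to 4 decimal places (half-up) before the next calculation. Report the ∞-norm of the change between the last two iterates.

0.4520

Iteration 1:
  α = (-3 - (-0.4)·-0.5000 - (2.7)·1.9000) / (7.1) = -1.1732
  β = (10 - (1)·-1.1732 - (4)·1.9000) / (7) = 0.5105
  γ = (-2 - (-4)·-1.1732 - (-1.5)·0.5105) / (7.5) = -0.7903
Iteration 2:
  α = (-3 - (-0.4)·0.5105 - (2.7)·-0.7903) / (7.1) = -0.0932
  β = (10 - (1)·-0.0932 - (4)·-0.7903) / (7) = 1.8935
  γ = (-2 - (-4)·-0.0932 - (-1.5)·1.8935) / (7.5) = 0.0623
Iteration 3:
  α = (-3 - (-0.4)·1.8935 - (2.7)·0.0623) / (7.1) = -0.3396
  β = (10 - (1)·-0.3396 - (4)·0.0623) / (7) = 1.4415
  γ = (-2 - (-4)·-0.3396 - (-1.5)·1.4415) / (7.5) = -0.1595
Change: (-0.2464, -0.4520, -0.2218) → max |·| = 0.4520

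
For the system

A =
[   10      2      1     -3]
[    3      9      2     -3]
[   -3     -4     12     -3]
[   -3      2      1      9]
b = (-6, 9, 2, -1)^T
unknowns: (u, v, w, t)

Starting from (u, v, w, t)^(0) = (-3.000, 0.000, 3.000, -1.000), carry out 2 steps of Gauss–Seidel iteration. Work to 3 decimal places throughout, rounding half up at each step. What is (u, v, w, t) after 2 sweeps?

Iteration 1:
  u = (-6 - (2)·0.000 - (1)·3.000 - (-3)·-1.000) / (10) = -1.200
  v = (9 - (3)·-1.200 - (2)·3.000 - (-3)·-1.000) / (9) = 0.400
  w = (2 - (-3)·-1.200 - (-4)·0.400 - (-3)·-1.000) / (12) = -0.250
  t = (-1 - (-3)·-1.200 - (2)·0.400 - (1)·-0.250) / (9) = -0.572
Iteration 2:
  u = (-6 - (2)·0.400 - (1)·-0.250 - (-3)·-0.572) / (10) = -0.827
  v = (9 - (3)·-0.827 - (2)·-0.250 - (-3)·-0.572) / (9) = 1.141
  w = (2 - (-3)·-0.827 - (-4)·1.141 - (-3)·-0.572) / (12) = 0.197
  t = (-1 - (-3)·-0.827 - (2)·1.141 - (1)·0.197) / (9) = -0.662

(-0.827, 1.141, 0.197, -0.662)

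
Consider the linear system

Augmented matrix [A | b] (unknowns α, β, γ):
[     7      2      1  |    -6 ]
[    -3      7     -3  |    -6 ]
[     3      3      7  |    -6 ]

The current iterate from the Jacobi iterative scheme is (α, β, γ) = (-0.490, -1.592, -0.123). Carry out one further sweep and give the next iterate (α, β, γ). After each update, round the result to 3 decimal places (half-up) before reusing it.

One sweep:
  α = (-6 - (2)·-1.592 - (1)·-0.123) / (7) = -0.385
  β = (-6 - (-3)·-0.490 - (-3)·-0.123) / (7) = -1.120
  γ = (-6 - (3)·-0.490 - (3)·-1.592) / (7) = 0.035

(-0.385, -1.120, 0.035)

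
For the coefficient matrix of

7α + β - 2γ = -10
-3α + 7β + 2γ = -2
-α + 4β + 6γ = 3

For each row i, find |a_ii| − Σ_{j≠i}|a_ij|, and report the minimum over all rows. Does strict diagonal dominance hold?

row 1: |7| − (1+2) = 4
row 2: |7| − (3+2) = 2
row 3: |6| − (1+4) = 1
minimum over rows = 1 → strictly diagonally dominant (convergence guaranteed)

1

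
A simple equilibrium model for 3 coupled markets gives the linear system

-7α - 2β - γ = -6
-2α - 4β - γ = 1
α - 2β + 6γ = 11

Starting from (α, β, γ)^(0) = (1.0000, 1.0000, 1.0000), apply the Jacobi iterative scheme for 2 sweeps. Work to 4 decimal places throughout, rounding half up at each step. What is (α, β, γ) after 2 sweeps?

(0.8571, -0.9643, 1.4286)

Iteration 1:
  α = (-6 - (-2)·1.0000 - (-1)·1.0000) / (-7) = 0.4286
  β = (1 - (-2)·1.0000 - (-1)·1.0000) / (-4) = -1.0000
  γ = (11 - (1)·1.0000 - (-2)·1.0000) / (6) = 2.0000
Iteration 2:
  α = (-6 - (-2)·-1.0000 - (-1)·2.0000) / (-7) = 0.8571
  β = (1 - (-2)·0.4286 - (-1)·2.0000) / (-4) = -0.9643
  γ = (11 - (1)·0.4286 - (-2)·-1.0000) / (6) = 1.4286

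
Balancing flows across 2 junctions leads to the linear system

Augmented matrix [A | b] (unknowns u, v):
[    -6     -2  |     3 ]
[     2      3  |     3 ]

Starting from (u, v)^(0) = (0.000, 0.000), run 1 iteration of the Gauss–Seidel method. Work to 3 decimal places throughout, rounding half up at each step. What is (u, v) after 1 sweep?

Iteration 1:
  u = (3 - (-2)·0.000) / (-6) = -0.500
  v = (3 - (2)·-0.500) / (3) = 1.333

(-0.500, 1.333)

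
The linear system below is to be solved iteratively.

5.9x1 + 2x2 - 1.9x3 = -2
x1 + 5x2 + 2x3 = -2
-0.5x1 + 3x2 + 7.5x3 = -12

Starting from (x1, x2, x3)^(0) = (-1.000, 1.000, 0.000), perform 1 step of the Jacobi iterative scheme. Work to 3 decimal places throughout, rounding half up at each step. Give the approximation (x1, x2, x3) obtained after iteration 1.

(-0.678, -0.200, -2.067)

Iteration 1:
  x1 = (-2 - (2)·1.000 - (-1.9)·0.000) / (5.9) = -0.678
  x2 = (-2 - (1)·-1.000 - (2)·0.000) / (5) = -0.200
  x3 = (-12 - (-0.5)·-1.000 - (3)·1.000) / (7.5) = -2.067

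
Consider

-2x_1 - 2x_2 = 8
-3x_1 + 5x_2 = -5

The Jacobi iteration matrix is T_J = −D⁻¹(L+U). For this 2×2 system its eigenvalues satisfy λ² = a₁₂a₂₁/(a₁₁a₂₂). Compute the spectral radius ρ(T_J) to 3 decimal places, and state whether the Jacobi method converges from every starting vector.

a₁₂a₂₁/(a₁₁a₂₂) = (-2)·(-3) / ((-2)·(5)) = -0.600000
ρ = √|-0.600000| = √0.600000 = 0.775
ρ < 1, so Jacobi converges

0.775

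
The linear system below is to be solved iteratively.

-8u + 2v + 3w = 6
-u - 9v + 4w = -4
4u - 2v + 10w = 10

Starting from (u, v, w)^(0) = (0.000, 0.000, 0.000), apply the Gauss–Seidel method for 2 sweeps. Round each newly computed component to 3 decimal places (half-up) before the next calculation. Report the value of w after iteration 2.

Iteration 1:
  u = (6 - (2)·0.000 - (3)·0.000) / (-8) = -0.750
  v = (-4 - (-1)·-0.750 - (4)·0.000) / (-9) = 0.528
  w = (10 - (4)·-0.750 - (-2)·0.528) / (10) = 1.406
Iteration 2:
  u = (6 - (2)·0.528 - (3)·1.406) / (-8) = -0.091
  v = (-4 - (-1)·-0.091 - (4)·1.406) / (-9) = 1.079
  w = (10 - (4)·-0.091 - (-2)·1.079) / (10) = 1.252

1.252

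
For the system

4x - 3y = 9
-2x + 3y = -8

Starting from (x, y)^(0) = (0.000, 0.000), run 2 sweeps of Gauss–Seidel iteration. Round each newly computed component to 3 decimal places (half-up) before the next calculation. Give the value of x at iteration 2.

Iteration 1:
  x = (9 - (-3)·0.000) / (4) = 2.250
  y = (-8 - (-2)·2.250) / (3) = -1.167
Iteration 2:
  x = (9 - (-3)·-1.167) / (4) = 1.375
  y = (-8 - (-2)·1.375) / (3) = -1.750

1.375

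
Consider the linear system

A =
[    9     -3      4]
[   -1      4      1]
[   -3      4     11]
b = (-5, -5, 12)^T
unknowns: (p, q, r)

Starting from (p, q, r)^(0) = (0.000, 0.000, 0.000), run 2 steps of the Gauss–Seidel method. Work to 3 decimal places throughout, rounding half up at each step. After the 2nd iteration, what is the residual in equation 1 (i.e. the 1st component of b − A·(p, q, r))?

-1.638

Iteration 1:
  p = (-5 - (-3)·0.000 - (4)·0.000) / (9) = -0.556
  q = (-5 - (-1)·-0.556 - (1)·0.000) / (4) = -1.389
  r = (12 - (-3)·-0.556 - (4)·-1.389) / (11) = 1.444
Iteration 2:
  p = (-5 - (-3)·-1.389 - (4)·1.444) / (9) = -1.660
  q = (-5 - (-1)·-1.660 - (1)·1.444) / (4) = -2.026
  r = (12 - (-3)·-1.660 - (4)·-2.026) / (11) = 1.375
Residual b − A·x = (-1.638, 0.069, -0.001)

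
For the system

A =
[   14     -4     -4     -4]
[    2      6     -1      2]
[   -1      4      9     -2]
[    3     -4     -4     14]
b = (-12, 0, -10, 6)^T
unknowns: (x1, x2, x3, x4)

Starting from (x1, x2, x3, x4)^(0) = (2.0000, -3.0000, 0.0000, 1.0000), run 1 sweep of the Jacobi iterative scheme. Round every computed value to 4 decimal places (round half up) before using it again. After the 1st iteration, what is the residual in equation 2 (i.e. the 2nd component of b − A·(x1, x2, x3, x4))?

Iteration 1:
  x1 = (-12 - (-4)·-3.0000 - (-4)·0.0000 - (-4)·1.0000) / (14) = -1.4286
  x2 = (0 - (2)·2.0000 - (-1)·0.0000 - (2)·1.0000) / (6) = -1.0000
  x3 = (-10 - (-1)·2.0000 - (4)·-3.0000 - (-2)·1.0000) / (9) = 0.6667
  x4 = (6 - (3)·2.0000 - (-4)·-3.0000 - (-4)·0.0000) / (14) = -0.8571
Residual b − A·x = (3.2388, 11.2381, -15.1431, 20.9520)

11.2381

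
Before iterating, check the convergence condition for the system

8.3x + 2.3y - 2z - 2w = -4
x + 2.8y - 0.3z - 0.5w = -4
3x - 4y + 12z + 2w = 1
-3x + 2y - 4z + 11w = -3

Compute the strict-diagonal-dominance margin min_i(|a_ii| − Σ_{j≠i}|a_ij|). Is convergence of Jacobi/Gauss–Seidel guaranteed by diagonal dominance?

row 1: |8.3| − (2.3+2+2) = 2
row 2: |2.8| − (1+0.3+0.5) = 1
row 3: |12| − (3+4+2) = 3
row 4: |11| − (3+2+4) = 2
minimum over rows = 1 → strictly diagonally dominant (convergence guaranteed)

1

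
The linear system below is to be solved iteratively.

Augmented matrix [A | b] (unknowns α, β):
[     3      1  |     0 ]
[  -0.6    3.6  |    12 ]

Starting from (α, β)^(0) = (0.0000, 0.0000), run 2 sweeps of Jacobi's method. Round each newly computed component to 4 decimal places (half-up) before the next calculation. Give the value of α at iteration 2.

Iteration 1:
  α = (0 - (1)·0.0000) / (3) = 0.0000
  β = (12 - (-0.6)·0.0000) / (3.6) = 3.3333
Iteration 2:
  α = (0 - (1)·3.3333) / (3) = -1.1111
  β = (12 - (-0.6)·0.0000) / (3.6) = 3.3333

-1.1111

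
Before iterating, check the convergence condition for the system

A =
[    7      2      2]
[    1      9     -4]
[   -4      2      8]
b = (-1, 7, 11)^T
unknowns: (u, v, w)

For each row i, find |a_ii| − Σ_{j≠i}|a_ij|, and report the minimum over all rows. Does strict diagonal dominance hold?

row 1: |7| − (2+2) = 3
row 2: |9| − (1+4) = 4
row 3: |8| − (4+2) = 2
minimum over rows = 2 → strictly diagonally dominant (convergence guaranteed)

2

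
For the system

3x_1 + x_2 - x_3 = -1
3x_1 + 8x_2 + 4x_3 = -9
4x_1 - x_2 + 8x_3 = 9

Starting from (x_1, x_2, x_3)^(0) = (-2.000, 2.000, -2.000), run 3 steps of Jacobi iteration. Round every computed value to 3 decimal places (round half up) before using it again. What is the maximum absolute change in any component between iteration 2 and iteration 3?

1.248

Iteration 1:
  x_1 = (-1 - (1)·2.000 - (-1)·-2.000) / (3) = -1.667
  x_2 = (-9 - (3)·-2.000 - (4)·-2.000) / (8) = 0.625
  x_3 = (9 - (4)·-2.000 - (-1)·2.000) / (8) = 2.375
Iteration 2:
  x_1 = (-1 - (1)·0.625 - (-1)·2.375) / (3) = 0.250
  x_2 = (-9 - (3)·-1.667 - (4)·2.375) / (8) = -1.687
  x_3 = (9 - (4)·-1.667 - (-1)·0.625) / (8) = 2.037
Iteration 3:
  x_1 = (-1 - (1)·-1.687 - (-1)·2.037) / (3) = 0.908
  x_2 = (-9 - (3)·0.250 - (4)·2.037) / (8) = -2.237
  x_3 = (9 - (4)·0.250 - (-1)·-1.687) / (8) = 0.789
Change: (0.658, -0.550, -1.248) → max |·| = 1.248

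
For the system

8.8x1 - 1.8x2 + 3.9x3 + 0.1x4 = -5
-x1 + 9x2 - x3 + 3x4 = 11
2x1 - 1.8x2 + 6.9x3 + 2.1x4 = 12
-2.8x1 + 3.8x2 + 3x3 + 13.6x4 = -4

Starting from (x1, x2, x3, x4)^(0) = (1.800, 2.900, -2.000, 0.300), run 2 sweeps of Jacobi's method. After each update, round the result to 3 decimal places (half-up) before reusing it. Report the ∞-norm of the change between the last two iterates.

Iteration 1:
  x1 = (-5 - (-1.8)·2.900 - (3.9)·-2.000 - (0.1)·0.300) / (8.8) = 0.908
  x2 = (11 - (-1)·1.800 - (-1)·-2.000 - (3)·0.300) / (9) = 1.100
  x3 = (12 - (2)·1.800 - (-1.8)·2.900 - (2.1)·0.300) / (6.9) = 1.883
  x4 = (-4 - (-2.8)·1.800 - (3.8)·2.900 - (3)·-2.000) / (13.6) = -0.293
Iteration 2:
  x1 = (-5 - (-1.8)·1.100 - (3.9)·1.883 - (0.1)·-0.293) / (8.8) = -1.174
  x2 = (11 - (-1)·0.908 - (-1)·1.883 - (3)·-0.293) / (9) = 1.630
  x3 = (12 - (2)·0.908 - (-1.8)·1.100 - (2.1)·-0.293) / (6.9) = 1.852
  x4 = (-4 - (-2.8)·0.908 - (3.8)·1.100 - (3)·1.883) / (13.6) = -0.830
Change: (-2.082, 0.530, -0.031, -0.537) → max |·| = 2.082

2.082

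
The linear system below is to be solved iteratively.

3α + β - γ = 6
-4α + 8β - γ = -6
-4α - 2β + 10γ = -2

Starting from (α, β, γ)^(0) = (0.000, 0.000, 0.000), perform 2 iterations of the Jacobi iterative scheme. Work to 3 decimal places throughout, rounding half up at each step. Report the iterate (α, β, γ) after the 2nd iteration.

Iteration 1:
  α = (6 - (1)·0.000 - (-1)·0.000) / (3) = 2.000
  β = (-6 - (-4)·0.000 - (-1)·0.000) / (8) = -0.750
  γ = (-2 - (-4)·0.000 - (-2)·0.000) / (10) = -0.200
Iteration 2:
  α = (6 - (1)·-0.750 - (-1)·-0.200) / (3) = 2.183
  β = (-6 - (-4)·2.000 - (-1)·-0.200) / (8) = 0.225
  γ = (-2 - (-4)·2.000 - (-2)·-0.750) / (10) = 0.450

(2.183, 0.225, 0.450)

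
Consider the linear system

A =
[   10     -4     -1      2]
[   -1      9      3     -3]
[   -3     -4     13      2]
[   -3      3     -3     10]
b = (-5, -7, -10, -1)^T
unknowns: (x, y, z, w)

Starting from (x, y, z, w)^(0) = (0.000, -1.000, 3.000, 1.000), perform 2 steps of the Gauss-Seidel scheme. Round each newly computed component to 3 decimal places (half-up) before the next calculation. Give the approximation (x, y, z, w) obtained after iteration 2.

(-1.200, -0.503, -1.146, -0.653)

Iteration 1:
  x = (-5 - (-4)·-1.000 - (-1)·3.000 - (2)·1.000) / (10) = -0.800
  y = (-7 - (-1)·-0.800 - (3)·3.000 - (-3)·1.000) / (9) = -1.533
  z = (-10 - (-3)·-0.800 - (-4)·-1.533 - (2)·1.000) / (13) = -1.579
  w = (-1 - (-3)·-0.800 - (3)·-1.533 - (-3)·-1.579) / (10) = -0.354
Iteration 2:
  x = (-5 - (-4)·-1.533 - (-1)·-1.579 - (2)·-0.354) / (10) = -1.200
  y = (-7 - (-1)·-1.200 - (3)·-1.579 - (-3)·-0.354) / (9) = -0.503
  z = (-10 - (-3)·-1.200 - (-4)·-0.503 - (2)·-0.354) / (13) = -1.146
  w = (-1 - (-3)·-1.200 - (3)·-0.503 - (-3)·-1.146) / (10) = -0.653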